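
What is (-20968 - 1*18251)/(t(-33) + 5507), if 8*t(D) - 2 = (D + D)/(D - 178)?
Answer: -2758403/387346 ≈ -7.1213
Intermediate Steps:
t(D) = ¼ + D/(4*(-178 + D)) (t(D) = ¼ + ((D + D)/(D - 178))/8 = ¼ + ((2*D)/(-178 + D))/8 = ¼ + (2*D/(-178 + D))/8 = ¼ + D/(4*(-178 + D)))
(-20968 - 1*18251)/(t(-33) + 5507) = (-20968 - 1*18251)/((-89 - 33)/(2*(-178 - 33)) + 5507) = (-20968 - 18251)/((½)*(-122)/(-211) + 5507) = -39219/((½)*(-1/211)*(-122) + 5507) = -39219/(61/211 + 5507) = -39219/1162038/211 = -39219*211/1162038 = -2758403/387346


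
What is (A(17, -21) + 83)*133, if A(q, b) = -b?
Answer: 13832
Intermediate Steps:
(A(17, -21) + 83)*133 = (-1*(-21) + 83)*133 = (21 + 83)*133 = 104*133 = 13832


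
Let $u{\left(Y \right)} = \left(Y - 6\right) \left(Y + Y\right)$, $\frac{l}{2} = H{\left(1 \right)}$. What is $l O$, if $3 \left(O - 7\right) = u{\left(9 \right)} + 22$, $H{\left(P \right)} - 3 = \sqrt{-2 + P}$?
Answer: $194 + \frac{194 i}{3} \approx 194.0 + 64.667 i$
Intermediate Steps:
$H{\left(P \right)} = 3 + \sqrt{-2 + P}$
$l = 6 + 2 i$ ($l = 2 \left(3 + \sqrt{-2 + 1}\right) = 2 \left(3 + \sqrt{-1}\right) = 2 \left(3 + i\right) = 6 + 2 i \approx 6.0 + 2.0 i$)
$u{\left(Y \right)} = 2 Y \left(-6 + Y\right)$ ($u{\left(Y \right)} = \left(-6 + Y\right) 2 Y = 2 Y \left(-6 + Y\right)$)
$O = \frac{97}{3}$ ($O = 7 + \frac{2 \cdot 9 \left(-6 + 9\right) + 22}{3} = 7 + \frac{2 \cdot 9 \cdot 3 + 22}{3} = 7 + \frac{54 + 22}{3} = 7 + \frac{1}{3} \cdot 76 = 7 + \frac{76}{3} = \frac{97}{3} \approx 32.333$)
$l O = \left(6 + 2 i\right) \frac{97}{3} = 194 + \frac{194 i}{3}$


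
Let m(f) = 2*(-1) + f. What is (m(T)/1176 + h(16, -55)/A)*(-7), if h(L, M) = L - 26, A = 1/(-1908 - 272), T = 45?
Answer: -25636843/168 ≈ -1.5260e+5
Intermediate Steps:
m(f) = -2 + f
A = -1/2180 (A = 1/(-2180) = -1/2180 ≈ -0.00045872)
h(L, M) = -26 + L
(m(T)/1176 + h(16, -55)/A)*(-7) = ((-2 + 45)/1176 + (-26 + 16)/(-1/2180))*(-7) = (43*(1/1176) - 10*(-2180))*(-7) = (43/1176 + 21800)*(-7) = (25636843/1176)*(-7) = -25636843/168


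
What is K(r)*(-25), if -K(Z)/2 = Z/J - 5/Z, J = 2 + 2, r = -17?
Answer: -6725/34 ≈ -197.79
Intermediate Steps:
J = 4
K(Z) = 10/Z - Z/2 (K(Z) = -2*(Z/4 - 5/Z) = -2*(-5/Z + Z/4) = 10/Z - Z/2)
K(r)*(-25) = (10/(-17) - ½*(-17))*(-25) = (10*(-1/17) + 17/2)*(-25) = (-10/17 + 17/2)*(-25) = (269/34)*(-25) = -6725/34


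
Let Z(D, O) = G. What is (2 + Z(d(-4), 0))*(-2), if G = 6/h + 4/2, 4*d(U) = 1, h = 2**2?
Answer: -11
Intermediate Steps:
h = 4
d(U) = 1/4 (d(U) = (1/4)*1 = 1/4)
G = 7/2 (G = 6/4 + 4/2 = 6*(1/4) + 4*(1/2) = 3/2 + 2 = 7/2 ≈ 3.5000)
Z(D, O) = 7/2
(2 + Z(d(-4), 0))*(-2) = (2 + 7/2)*(-2) = (11/2)*(-2) = -11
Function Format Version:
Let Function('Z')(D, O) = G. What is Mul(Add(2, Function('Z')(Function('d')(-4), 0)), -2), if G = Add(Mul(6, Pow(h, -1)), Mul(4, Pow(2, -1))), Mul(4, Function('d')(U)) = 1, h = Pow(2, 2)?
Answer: -11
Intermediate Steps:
h = 4
Function('d')(U) = Rational(1, 4) (Function('d')(U) = Mul(Rational(1, 4), 1) = Rational(1, 4))
G = Rational(7, 2) (G = Add(Mul(6, Pow(4, -1)), Mul(4, Pow(2, -1))) = Add(Mul(6, Rational(1, 4)), Mul(4, Rational(1, 2))) = Add(Rational(3, 2), 2) = Rational(7, 2) ≈ 3.5000)
Function('Z')(D, O) = Rational(7, 2)
Mul(Add(2, Function('Z')(Function('d')(-4), 0)), -2) = Mul(Add(2, Rational(7, 2)), -2) = Mul(Rational(11, 2), -2) = -11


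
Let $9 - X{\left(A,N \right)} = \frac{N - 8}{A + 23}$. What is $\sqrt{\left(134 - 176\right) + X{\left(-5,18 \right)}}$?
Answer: $\frac{i \sqrt{302}}{3} \approx 5.7927 i$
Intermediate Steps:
$X{\left(A,N \right)} = 9 - \frac{-8 + N}{23 + A}$ ($X{\left(A,N \right)} = 9 - \frac{N - 8}{A + 23} = 9 - \frac{-8 + N}{23 + A}$)
$\sqrt{\left(134 - 176\right) + X{\left(-5,18 \right)}} = \sqrt{\left(134 - 176\right) + \frac{215 - 18 + 9 \left(-5\right)}{23 - 5}} = \sqrt{-42 + \frac{215 - 18 - 45}{18}} = \sqrt{-42 + \frac{1}{18} \cdot 152} = \sqrt{-42 + \frac{76}{9}} = \sqrt{- \frac{302}{9}} = \frac{i \sqrt{302}}{3}$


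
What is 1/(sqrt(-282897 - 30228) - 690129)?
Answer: -230043/158759449922 - 25*I*sqrt(501)/476278349766 ≈ -1.449e-6 - 1.1749e-9*I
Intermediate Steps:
1/(sqrt(-282897 - 30228) - 690129) = 1/(sqrt(-313125) - 690129) = 1/(25*I*sqrt(501) - 690129) = 1/(-690129 + 25*I*sqrt(501))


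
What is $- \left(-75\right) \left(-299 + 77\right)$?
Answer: $-16650$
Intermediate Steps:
$- \left(-75\right) \left(-299 + 77\right) = - \left(-75\right) \left(-222\right) = \left(-1\right) 16650 = -16650$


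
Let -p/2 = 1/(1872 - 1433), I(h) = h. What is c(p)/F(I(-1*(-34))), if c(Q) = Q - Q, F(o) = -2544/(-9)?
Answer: 0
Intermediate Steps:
F(o) = 848/3 (F(o) = -2544*(-⅑) = 848/3)
p = -2/439 (p = -2/(1872 - 1433) = -2/439 ≈ -0.0045558)
c(Q) = 0
c(p)/F(I(-1*(-34))) = 0/(848/3) = 0*(3/848) = 0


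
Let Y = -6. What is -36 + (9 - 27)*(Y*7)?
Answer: 720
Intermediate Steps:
-36 + (9 - 27)*(Y*7) = -36 + (9 - 27)*(-6*7) = -36 - 18*(-42) = -36 + 756 = 720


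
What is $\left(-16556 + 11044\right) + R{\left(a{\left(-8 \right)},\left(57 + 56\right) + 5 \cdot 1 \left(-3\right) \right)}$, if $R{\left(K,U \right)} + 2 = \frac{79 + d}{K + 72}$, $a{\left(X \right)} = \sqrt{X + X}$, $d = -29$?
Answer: $- \frac{71673}{13} - \frac{i}{26} \approx -5513.3 - 0.038462 i$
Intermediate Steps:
$a{\left(X \right)} = \sqrt{2} \sqrt{X}$ ($a{\left(X \right)} = \sqrt{2 X} = \sqrt{2} \sqrt{X}$)
$R{\left(K,U \right)} = -2 + \frac{50}{72 + K}$ ($R{\left(K,U \right)} = -2 + \frac{79 - 29}{K + 72} = -2 + \frac{50}{72 + K}$)
$\left(-16556 + 11044\right) + R{\left(a{\left(-8 \right)},\left(57 + 56\right) + 5 \cdot 1 \left(-3\right) \right)} = \left(-16556 + 11044\right) + \frac{2 \left(-47 - \sqrt{2} \sqrt{-8}\right)}{72 + \sqrt{2} \sqrt{-8}} = -5512 + \frac{2 \left(-47 - \sqrt{2} \cdot 2 i \sqrt{2}\right)}{72 + \sqrt{2} \cdot 2 i \sqrt{2}} = -5512 + \frac{2 \left(-47 - 4 i\right)}{72 + 4 i} = -5512 + 2 \frac{72 - 4 i}{5200} \left(-47 - 4 i\right) = -5512 + \frac{\left(-47 - 4 i\right) \left(72 - 4 i\right)}{2600}$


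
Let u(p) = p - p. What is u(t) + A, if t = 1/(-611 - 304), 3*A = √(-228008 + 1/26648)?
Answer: I*√40478026753146/39972 ≈ 159.17*I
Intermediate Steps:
A = I*√40478026753146/39972 (A = √(-228008 + 1/26648)/3 = √(-6075957183/26648)/3 = (I*√40478026753146/13324)/3 = I*√40478026753146/39972 ≈ 159.17*I)
t = -1/915 (t = 1/(-915) = -1/915 ≈ -0.0010929)
u(p) = 0
u(t) + A = 0 + I*√40478026753146/39972 = I*√40478026753146/39972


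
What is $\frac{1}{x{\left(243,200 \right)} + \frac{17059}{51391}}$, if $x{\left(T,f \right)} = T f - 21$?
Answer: $\frac{51391}{2496540448} \approx 2.0585 \cdot 10^{-5}$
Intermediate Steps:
$x{\left(T,f \right)} = -21 + T f$
$\frac{1}{x{\left(243,200 \right)} + \frac{17059}{51391}} = \frac{1}{\left(-21 + 243 \cdot 200\right) + \frac{17059}{51391}} = \frac{1}{\left(-21 + 48600\right) + 17059 \cdot \frac{1}{51391}} = \frac{1}{48579 + \frac{17059}{51391}} = \frac{1}{\frac{2496540448}{51391}} = \frac{51391}{2496540448}$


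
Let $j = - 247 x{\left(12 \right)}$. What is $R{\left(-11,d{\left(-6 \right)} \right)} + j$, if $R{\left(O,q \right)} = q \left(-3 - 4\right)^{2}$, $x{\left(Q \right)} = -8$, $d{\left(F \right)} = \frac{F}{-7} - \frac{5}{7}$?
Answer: $1983$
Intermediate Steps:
$d{\left(F \right)} = - \frac{5}{7} - \frac{F}{7}$ ($d{\left(F \right)} = F \left(- \frac{1}{7}\right) - \frac{5}{7} = - \frac{F}{7} - \frac{5}{7} = - \frac{5}{7} - \frac{F}{7}$)
$R{\left(O,q \right)} = 49 q$ ($R{\left(O,q \right)} = q \left(-7\right)^{2} = q 49 = 49 q$)
$j = 1976$ ($j = \left(-247\right) \left(-8\right) = 1976$)
$R{\left(-11,d{\left(-6 \right)} \right)} + j = 49 \left(- \frac{5}{7} - - \frac{6}{7}\right) + 1976 = 49 \left(- \frac{5}{7} + \frac{6}{7}\right) + 1976 = 49 \cdot \frac{1}{7} + 1976 = 7 + 1976 = 1983$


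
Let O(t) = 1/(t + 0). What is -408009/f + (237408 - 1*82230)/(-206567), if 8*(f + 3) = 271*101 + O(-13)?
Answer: -4410205810746/36718317085 ≈ -120.11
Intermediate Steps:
O(t) = 1/t
f = 177755/52 (f = -3 + (271*101 + 1/(-13))/8 = -3 + (27371 - 1/13)/8 = -3 + (⅛)*(355822/13) = -3 + 177911/52 = 177755/52 ≈ 3418.4)
-408009/f + (237408 - 1*82230)/(-206567) = -408009/177755/52 + (237408 - 1*82230)/(-206567) = -408009*52/177755 + (237408 - 82230)*(-1/206567) = -21216468/177755 + 155178*(-1/206567) = -21216468/177755 - 155178/206567 = -4410205810746/36718317085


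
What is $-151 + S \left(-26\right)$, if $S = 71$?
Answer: $-1997$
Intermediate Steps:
$-151 + S \left(-26\right) = -151 + 71 \left(-26\right) = -151 - 1846 = -1997$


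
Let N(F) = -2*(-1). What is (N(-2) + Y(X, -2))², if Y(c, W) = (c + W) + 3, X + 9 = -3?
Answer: 81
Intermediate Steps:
X = -12 (X = -9 - 3 = -12)
Y(c, W) = 3 + W + c (Y(c, W) = (W + c) + 3 = 3 + W + c)
N(F) = 2
(N(-2) + Y(X, -2))² = (2 + (3 - 2 - 12))² = (2 - 11)² = (-9)² = 81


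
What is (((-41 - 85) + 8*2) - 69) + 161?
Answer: -18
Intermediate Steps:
(((-41 - 85) + 8*2) - 69) + 161 = ((-126 + 16) - 69) + 161 = (-110 - 69) + 161 = -179 + 161 = -18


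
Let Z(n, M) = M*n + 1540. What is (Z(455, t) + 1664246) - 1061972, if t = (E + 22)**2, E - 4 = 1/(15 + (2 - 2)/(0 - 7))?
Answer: 41083801/45 ≈ 9.1297e+5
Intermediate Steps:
E = 61/15 (E = 4 + 1/(15 + (2 - 2)/(0 - 7)) = 4 + 1/(15 + 0/(-7)) = 4 + 1/(15 + 0*(-1/7)) = 4 + 1/(15 + 0) = 4 + 1/15 = 61/15 ≈ 4.0667)
t = 152881/225 (t = (61/15 + 22)**2 = (391/15)**2 = 152881/225 ≈ 679.47)
Z(n, M) = 1540 + M*n
(Z(455, t) + 1664246) - 1061972 = ((1540 + (152881/225)*455) + 1664246) - 1061972 = ((1540 + 13912171/45) + 1664246) - 1061972 = (13981471/45 + 1664246) - 1061972 = 88872541/45 - 1061972 = 41083801/45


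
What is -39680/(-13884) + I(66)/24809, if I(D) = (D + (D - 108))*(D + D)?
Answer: 257101408/86112039 ≈ 2.9857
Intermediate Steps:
I(D) = 2*D*(-108 + 2*D) (I(D) = (D + (-108 + D))*(2*D) = (-108 + 2*D)*(2*D) = 2*D*(-108 + 2*D))
-39680/(-13884) + I(66)/24809 = -39680/(-13884) + (4*66*(-54 + 66))/24809 = -39680*(-1/13884) + (4*66*12)*(1/24809) = 9920/3471 + 3168*(1/24809) = 9920/3471 + 3168/24809 = 257101408/86112039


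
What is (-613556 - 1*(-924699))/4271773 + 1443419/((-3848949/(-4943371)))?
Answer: 30480620703764689784/16441836416577 ≈ 1.8538e+6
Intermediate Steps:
(-613556 - 1*(-924699))/4271773 + 1443419/((-3848949/(-4943371))) = (-613556 + 924699)*(1/4271773) + 1443419/((-3848949*(-1/4943371))) = 311143*(1/4271773) + 1443419/(3848949/4943371) = 311143/4271773 + 1443419*(4943371/3848949) = 311143/4271773 + 7135355625449/3848949 = 30480620703764689784/16441836416577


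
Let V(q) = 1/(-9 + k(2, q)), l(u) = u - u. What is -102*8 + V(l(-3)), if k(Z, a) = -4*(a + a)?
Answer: -7345/9 ≈ -816.11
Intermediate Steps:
l(u) = 0
k(Z, a) = -8*a
V(q) = 1/(-9 - 8*q)
-102*8 + V(l(-3)) = -102*8 - 1/(9 + 8*0) = -51*16 - 1/(9 + 0) = -816 - 1/9 = -816 - 1*⅑ = -816 - ⅑ = -7345/9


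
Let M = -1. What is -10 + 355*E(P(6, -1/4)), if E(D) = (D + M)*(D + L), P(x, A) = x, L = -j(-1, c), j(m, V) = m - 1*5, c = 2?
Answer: 21290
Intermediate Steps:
j(m, V) = -5 + m (j(m, V) = m - 5 = -5 + m)
L = 6 (L = -(-5 - 1) = -1*(-6) = 6)
E(D) = (-1 + D)*(6 + D) (E(D) = (D - 1)*(D + 6) = (-1 + D)*(6 + D))
-10 + 355*E(P(6, -1/4)) = -10 + 355*(-6 + 6**2 + 5*6) = -10 + 355*(-6 + 36 + 30) = -10 + 355*60 = -10 + 21300 = 21290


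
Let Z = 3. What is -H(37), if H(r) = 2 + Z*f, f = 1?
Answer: -5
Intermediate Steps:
H(r) = 5 (H(r) = 2 + 3*1 = 2 + 3 = 5)
-H(37) = -1*5 = -5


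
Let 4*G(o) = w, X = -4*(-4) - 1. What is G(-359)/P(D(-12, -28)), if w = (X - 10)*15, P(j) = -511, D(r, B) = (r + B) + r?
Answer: -75/2044 ≈ -0.036693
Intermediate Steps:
D(r, B) = B + 2*r (D(r, B) = (B + r) + r = B + 2*r)
X = 15 (X = 16 - 1 = 15)
w = 75 (w = (15 - 10)*15 = 5*15 = 75)
G(o) = 75/4 (G(o) = (1/4)*75 = 75/4)
G(-359)/P(D(-12, -28)) = (75/4)/(-511) = (75/4)*(-1/511) = -75/2044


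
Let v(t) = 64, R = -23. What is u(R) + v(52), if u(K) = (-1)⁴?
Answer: 65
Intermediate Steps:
u(K) = 1
u(R) + v(52) = 1 + 64 = 65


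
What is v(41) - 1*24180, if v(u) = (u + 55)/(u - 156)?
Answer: -2780796/115 ≈ -24181.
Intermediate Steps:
v(u) = (55 + u)/(-156 + u)
v(41) - 1*24180 = (55 + 41)/(-156 + 41) - 1*24180 = 96/(-115) - 24180 = -1/115*96 - 24180 = -96/115 - 24180 = -2780796/115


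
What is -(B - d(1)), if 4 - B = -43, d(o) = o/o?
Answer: -46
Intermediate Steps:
d(o) = 1
B = 47 (B = 4 - 1*(-43) = 4 + 43 = 47)
-(B - d(1)) = -(47 - 1*1) = -(47 - 1) = -1*46 = -46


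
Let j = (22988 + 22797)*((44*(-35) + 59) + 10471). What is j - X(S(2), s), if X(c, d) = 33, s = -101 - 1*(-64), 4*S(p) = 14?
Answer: 411607117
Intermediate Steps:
S(p) = 7/2 (S(p) = (¼)*14 = 7/2)
s = -37 (s = -101 + 64 = -37)
j = 411607150 (j = 45785*((-1540 + 59) + 10471) = 45785*(-1481 + 10471) = 45785*8990 = 411607150)
j - X(S(2), s) = 411607150 - 1*33 = 411607150 - 33 = 411607117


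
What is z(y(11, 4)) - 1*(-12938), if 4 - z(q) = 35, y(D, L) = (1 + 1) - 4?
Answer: 12907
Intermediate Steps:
y(D, L) = -2 (y(D, L) = 2 - 4 = -2)
z(q) = -31 (z(q) = 4 - 1*35 = 4 - 35 = -31)
z(y(11, 4)) - 1*(-12938) = -31 - 1*(-12938) = -31 + 12938 = 12907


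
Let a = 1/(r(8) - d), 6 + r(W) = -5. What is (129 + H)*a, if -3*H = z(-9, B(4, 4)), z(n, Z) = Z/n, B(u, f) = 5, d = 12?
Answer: -3488/621 ≈ -5.6167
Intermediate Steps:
r(W) = -11 (r(W) = -6 - 5 = -11)
H = 5/27 (H = -5/(3*(-9)) = -5*(-1)/(3*9) = -1/3*(-5/9) = 5/27 ≈ 0.18519)
a = -1/23 (a = 1/(-11 - 1*12) = 1/(-11 - 12) = 1/(-23) = -1/23 ≈ -0.043478)
(129 + H)*a = (129 + 5/27)*(-1/23) = (3488/27)*(-1/23) = -3488/621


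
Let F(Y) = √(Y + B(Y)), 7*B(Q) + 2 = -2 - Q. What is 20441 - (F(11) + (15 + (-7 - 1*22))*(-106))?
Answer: 18957 - √434/7 ≈ 18954.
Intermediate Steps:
B(Q) = -4/7 - Q/7 (B(Q) = -2/7 + (-2 - Q)/7 = -2/7 + (-2/7 - Q/7) = -4/7 - Q/7)
F(Y) = √(-4/7 + 6*Y/7) (F(Y) = √(Y + (-4/7 - Y/7)) = √(-4/7 + 6*Y/7))
20441 - (F(11) + (15 + (-7 - 1*22))*(-106)) = 20441 - (√(-28 + 42*11)/7 + (15 + (-7 - 1*22))*(-106)) = 20441 - (√(-28 + 462)/7 + (15 + (-7 - 22))*(-106)) = 20441 - (√434/7 + (15 - 29)*(-106)) = 20441 - (√434/7 - 14*(-106)) = 20441 - (√434/7 + 1484) = 20441 - (1484 + √434/7) = 20441 + (-1484 - √434/7) = 18957 - √434/7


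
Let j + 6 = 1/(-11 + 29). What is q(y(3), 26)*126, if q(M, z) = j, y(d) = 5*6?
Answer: -749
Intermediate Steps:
y(d) = 30
j = -107/18 (j = -6 + 1/(-11 + 29) = -6 + 1/18 = -107/18 ≈ -5.9444)
q(M, z) = -107/18
q(y(3), 26)*126 = -107/18*126 = -749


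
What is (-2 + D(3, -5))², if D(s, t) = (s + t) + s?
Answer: 1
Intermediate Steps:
D(s, t) = t + 2*s
(-2 + D(3, -5))² = (-2 + (-5 + 2*3))² = (-2 + (-5 + 6))² = (-2 + 1)² = (-1)² = 1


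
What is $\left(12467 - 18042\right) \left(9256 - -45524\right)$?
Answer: $-305398500$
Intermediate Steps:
$\left(12467 - 18042\right) \left(9256 - -45524\right) = - 5575 \left(9256 + 45524\right) = \left(-5575\right) 54780 = -305398500$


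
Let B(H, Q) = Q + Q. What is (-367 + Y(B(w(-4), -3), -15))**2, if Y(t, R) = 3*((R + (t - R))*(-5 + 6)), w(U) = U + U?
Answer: 148225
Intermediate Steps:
w(U) = 2*U
B(H, Q) = 2*Q
Y(t, R) = 3*t (Y(t, R) = 3*(t*1) = 3*t)
(-367 + Y(B(w(-4), -3), -15))**2 = (-367 + 3*(2*(-3)))**2 = (-367 + 3*(-6))**2 = (-367 - 18)**2 = (-385)**2 = 148225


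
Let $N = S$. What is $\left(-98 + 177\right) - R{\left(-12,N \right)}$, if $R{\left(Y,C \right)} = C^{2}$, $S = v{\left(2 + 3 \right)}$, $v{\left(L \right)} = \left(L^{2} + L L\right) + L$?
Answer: $-2946$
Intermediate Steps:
$v{\left(L \right)} = L + 2 L^{2}$ ($v{\left(L \right)} = \left(L^{2} + L^{2}\right) + L = 2 L^{2} + L = L + 2 L^{2}$)
$S = 55$ ($S = \left(2 + 3\right) \left(1 + 2 \left(2 + 3\right)\right) = 5 \left(1 + 2 \cdot 5\right) = 5 \left(1 + 10\right) = 5 \cdot 11 = 55$)
$N = 55$
$\left(-98 + 177\right) - R{\left(-12,N \right)} = \left(-98 + 177\right) - 55^{2} = 79 - 3025 = -2946$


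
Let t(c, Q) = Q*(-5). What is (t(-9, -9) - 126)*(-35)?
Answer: 2835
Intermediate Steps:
t(c, Q) = -5*Q
(t(-9, -9) - 126)*(-35) = (-5*(-9) - 126)*(-35) = (45 - 126)*(-35) = -81*(-35) = 2835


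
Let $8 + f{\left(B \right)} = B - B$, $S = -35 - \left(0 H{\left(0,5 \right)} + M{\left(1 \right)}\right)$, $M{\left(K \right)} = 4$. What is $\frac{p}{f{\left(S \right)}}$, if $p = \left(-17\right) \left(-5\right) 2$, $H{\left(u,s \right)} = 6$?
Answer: $- \frac{85}{4} \approx -21.25$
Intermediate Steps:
$S = -39$ ($S = -35 - \left(0 \cdot 6 + 4\right) = -35 - \left(0 + 4\right) = -35 - 4 = -39$)
$f{\left(B \right)} = -8$ ($f{\left(B \right)} = -8 + \left(B - B\right) = -8 + 0 = -8$)
$p = 170$ ($p = 85 \cdot 2 = 170$)
$\frac{p}{f{\left(S \right)}} = \frac{170}{-8} = 170 \left(- \frac{1}{8}\right) = - \frac{85}{4}$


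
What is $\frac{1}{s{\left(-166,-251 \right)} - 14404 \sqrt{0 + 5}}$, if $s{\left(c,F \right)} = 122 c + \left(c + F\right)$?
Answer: $\frac{20669}{610168519} - \frac{14404 \sqrt{5}}{610168519} \approx -1.8912 \cdot 10^{-5}$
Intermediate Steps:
$s{\left(c,F \right)} = F + 123 c$ ($s{\left(c,F \right)} = 122 c + \left(F + c\right) = F + 123 c$)
$\frac{1}{s{\left(-166,-251 \right)} - 14404 \sqrt{0 + 5}} = \frac{1}{\left(-251 + 123 \left(-166\right)\right) - 14404 \sqrt{0 + 5}} = \frac{1}{\left(-251 - 20418\right) - 14404 \sqrt{5}} = \frac{1}{-20669 - 14404 \sqrt{5}}$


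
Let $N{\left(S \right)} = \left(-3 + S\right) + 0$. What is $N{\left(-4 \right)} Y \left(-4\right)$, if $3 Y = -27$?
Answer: $-252$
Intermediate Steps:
$Y = -9$ ($Y = \frac{1}{3} \left(-27\right) = -9$)
$N{\left(S \right)} = -3 + S$
$N{\left(-4 \right)} Y \left(-4\right) = \left(-3 - 4\right) \left(-9\right) \left(-4\right) = \left(-7\right) \left(-9\right) \left(-4\right) = 63 \left(-4\right) = -252$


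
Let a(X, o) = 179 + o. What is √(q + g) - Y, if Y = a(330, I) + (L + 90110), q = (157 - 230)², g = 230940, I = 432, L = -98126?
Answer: 7405 + √236269 ≈ 7891.1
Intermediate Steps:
q = 5329 (q = (-73)² = 5329)
Y = -7405 (Y = (179 + 432) + (-98126 + 90110) = 611 - 8016 = -7405)
√(q + g) - Y = √(5329 + 230940) - 1*(-7405) = √236269 + 7405 = 7405 + √236269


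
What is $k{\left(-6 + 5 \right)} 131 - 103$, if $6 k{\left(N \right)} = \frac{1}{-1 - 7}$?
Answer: $- \frac{5075}{48} \approx -105.73$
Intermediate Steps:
$k{\left(N \right)} = - \frac{1}{48}$ ($k{\left(N \right)} = \frac{1}{6 \left(-1 - 7\right)} = \frac{1}{6 \left(-8\right)} = \frac{1}{6} \left(- \frac{1}{8}\right) = - \frac{1}{48}$)
$k{\left(-6 + 5 \right)} 131 - 103 = \left(- \frac{1}{48}\right) 131 - 103 = - \frac{131}{48} - 103 = - \frac{5075}{48}$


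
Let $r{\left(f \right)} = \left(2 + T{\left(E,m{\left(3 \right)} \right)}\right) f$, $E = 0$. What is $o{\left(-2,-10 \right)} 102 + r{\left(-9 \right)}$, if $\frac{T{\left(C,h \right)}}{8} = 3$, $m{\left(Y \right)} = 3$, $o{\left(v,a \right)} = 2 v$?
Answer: $-642$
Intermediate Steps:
$T{\left(C,h \right)} = 24$ ($T{\left(C,h \right)} = 8 \cdot 3 = 24$)
$r{\left(f \right)} = 26 f$ ($r{\left(f \right)} = \left(2 + 24\right) f = 26 f$)
$o{\left(-2,-10 \right)} 102 + r{\left(-9 \right)} = 2 \left(-2\right) 102 + 26 \left(-9\right) = \left(-4\right) 102 - 234 = -408 - 234 = -642$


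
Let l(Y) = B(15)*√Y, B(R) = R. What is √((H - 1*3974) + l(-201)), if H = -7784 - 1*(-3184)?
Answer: √(-8574 + 15*I*√201) ≈ 1.148 + 92.603*I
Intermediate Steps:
H = -4600 (H = -7784 + 3184 = -4600)
l(Y) = 15*√Y
√((H - 1*3974) + l(-201)) = √((-4600 - 1*3974) + 15*√(-201)) = √((-4600 - 3974) + 15*(I*√201)) = √(-8574 + 15*I*√201)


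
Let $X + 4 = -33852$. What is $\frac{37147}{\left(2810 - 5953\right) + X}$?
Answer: $- \frac{37147}{36999} \approx -1.004$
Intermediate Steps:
$X = -33856$ ($X = -4 - 33852 = -33856$)
$\frac{37147}{\left(2810 - 5953\right) + X} = \frac{37147}{\left(2810 - 5953\right) - 33856} = \frac{37147}{-3143 - 33856} = \frac{37147}{-36999} = 37147 \left(- \frac{1}{36999}\right) = - \frac{37147}{36999}$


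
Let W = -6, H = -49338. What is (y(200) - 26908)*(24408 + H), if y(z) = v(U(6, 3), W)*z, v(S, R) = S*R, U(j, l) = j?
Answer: 850312440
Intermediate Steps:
v(S, R) = R*S
y(z) = -36*z (y(z) = (-6*6)*z = -36*z)
(y(200) - 26908)*(24408 + H) = (-36*200 - 26908)*(24408 - 49338) = (-7200 - 26908)*(-24930) = -34108*(-24930) = 850312440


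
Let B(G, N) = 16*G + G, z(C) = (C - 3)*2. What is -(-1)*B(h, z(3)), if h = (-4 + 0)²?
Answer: 272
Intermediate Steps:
z(C) = -6 + 2*C (z(C) = (-3 + C)*2 = -6 + 2*C)
h = 16 (h = (-4)² = 16)
B(G, N) = 17*G
-(-1)*B(h, z(3)) = -(-1)*17*16 = -(-1)*272 = -1*(-272) = 272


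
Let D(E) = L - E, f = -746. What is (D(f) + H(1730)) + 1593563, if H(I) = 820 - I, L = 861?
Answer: 1594260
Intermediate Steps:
D(E) = 861 - E
(D(f) + H(1730)) + 1593563 = ((861 - 1*(-746)) + (820 - 1*1730)) + 1593563 = ((861 + 746) + (820 - 1730)) + 1593563 = (1607 - 910) + 1593563 = 697 + 1593563 = 1594260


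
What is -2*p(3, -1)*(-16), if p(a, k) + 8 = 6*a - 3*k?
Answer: 416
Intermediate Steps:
p(a, k) = -8 - 3*k + 6*a (p(a, k) = -8 + (6*a - 3*k) = -8 + (-3*k + 6*a) = -8 - 3*k + 6*a)
-2*p(3, -1)*(-16) = -2*(-8 - 3*(-1) + 6*3)*(-16) = -2*(-8 + 3 + 18)*(-16) = -2*13*(-16) = -26*(-16) = 416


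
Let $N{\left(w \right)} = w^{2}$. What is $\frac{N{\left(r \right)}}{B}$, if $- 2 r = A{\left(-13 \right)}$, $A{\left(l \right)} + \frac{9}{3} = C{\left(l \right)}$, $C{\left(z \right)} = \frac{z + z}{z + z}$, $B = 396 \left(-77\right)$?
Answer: $- \frac{1}{30492} \approx -3.2795 \cdot 10^{-5}$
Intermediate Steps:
$B = -30492$
$C{\left(z \right)} = 1$ ($C{\left(z \right)} = \frac{2 z}{2 z} = 2 z \frac{1}{2 z} = 1$)
$A{\left(l \right)} = -2$ ($A{\left(l \right)} = -3 + 1 = -2$)
$r = 1$ ($r = \left(- \frac{1}{2}\right) \left(-2\right) = 1$)
$\frac{N{\left(r \right)}}{B} = \frac{1^{2}}{-30492} = 1 \left(- \frac{1}{30492}\right) = - \frac{1}{30492}$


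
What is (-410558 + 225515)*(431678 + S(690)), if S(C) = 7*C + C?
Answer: -80900429514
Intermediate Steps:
S(C) = 8*C
(-410558 + 225515)*(431678 + S(690)) = (-410558 + 225515)*(431678 + 8*690) = -185043*(431678 + 5520) = -185043*437198 = -80900429514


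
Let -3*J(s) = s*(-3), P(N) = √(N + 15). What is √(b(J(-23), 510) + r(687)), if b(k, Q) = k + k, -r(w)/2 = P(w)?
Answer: √(-46 - 6*√78) ≈ 9.9494*I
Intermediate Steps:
P(N) = √(15 + N)
J(s) = s (J(s) = -s*(-3)/3 = -(-1)*s = s)
r(w) = -2*√(15 + w)
b(k, Q) = 2*k
√(b(J(-23), 510) + r(687)) = √(2*(-23) - 2*√(15 + 687)) = √(-46 - 6*√78)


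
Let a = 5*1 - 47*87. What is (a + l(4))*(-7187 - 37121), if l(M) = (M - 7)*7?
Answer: 181884340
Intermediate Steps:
l(M) = -49 + 7*M (l(M) = (-7 + M)*7 = -49 + 7*M)
a = -4084 (a = 5 - 4089 = -4084)
(a + l(4))*(-7187 - 37121) = (-4084 + (-49 + 7*4))*(-7187 - 37121) = (-4084 + (-49 + 28))*(-44308) = (-4084 - 21)*(-44308) = -4105*(-44308) = 181884340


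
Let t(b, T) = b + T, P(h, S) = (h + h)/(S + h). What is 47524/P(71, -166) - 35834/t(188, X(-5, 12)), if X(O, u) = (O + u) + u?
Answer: -20427128/639 ≈ -31967.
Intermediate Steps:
P(h, S) = 2*h/(S + h) (P(h, S) = (2*h)/(S + h) = 2*h/(S + h))
X(O, u) = O + 2*u
t(b, T) = T + b
47524/P(71, -166) - 35834/t(188, X(-5, 12)) = 47524/((2*71/(-166 + 71))) - 35834/((-5 + 2*12) + 188) = 47524/((2*71/(-95))) - 35834/((-5 + 24) + 188) = 47524/((2*71*(-1/95))) - 35834/(19 + 188) = 47524/(-142/95) - 35834/207 = 47524*(-95/142) - 35834*1/207 = -2257390/71 - 1558/9 = -20427128/639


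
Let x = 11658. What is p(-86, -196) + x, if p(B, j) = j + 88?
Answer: 11550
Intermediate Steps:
p(B, j) = 88 + j
p(-86, -196) + x = (88 - 196) + 11658 = -108 + 11658 = 11550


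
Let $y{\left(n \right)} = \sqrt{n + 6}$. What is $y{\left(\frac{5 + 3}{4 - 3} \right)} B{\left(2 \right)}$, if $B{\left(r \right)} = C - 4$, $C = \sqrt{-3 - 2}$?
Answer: $\sqrt{14} \left(-4 + i \sqrt{5}\right) \approx -14.967 + 8.3666 i$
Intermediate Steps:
$y{\left(n \right)} = \sqrt{6 + n}$
$C = i \sqrt{5}$ ($C = \sqrt{-5} = i \sqrt{5} \approx 2.2361 i$)
$B{\left(r \right)} = -4 + i \sqrt{5}$ ($B{\left(r \right)} = i \sqrt{5} - 4 = -4 + i \sqrt{5}$)
$y{\left(\frac{5 + 3}{4 - 3} \right)} B{\left(2 \right)} = \sqrt{6 + \frac{5 + 3}{4 - 3}} \left(-4 + i \sqrt{5}\right) = \sqrt{6 + \frac{8}{1}} \left(-4 + i \sqrt{5}\right) = \sqrt{6 + 8 \cdot 1} \left(-4 + i \sqrt{5}\right) = \sqrt{6 + 8} \left(-4 + i \sqrt{5}\right) = \sqrt{14} \left(-4 + i \sqrt{5}\right)$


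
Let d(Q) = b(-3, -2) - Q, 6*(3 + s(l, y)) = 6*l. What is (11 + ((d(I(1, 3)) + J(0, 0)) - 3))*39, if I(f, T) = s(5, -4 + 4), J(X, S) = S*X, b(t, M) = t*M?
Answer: 468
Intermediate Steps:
b(t, M) = M*t
s(l, y) = -3 + l (s(l, y) = -3 + (6*l)/6 = -3 + l)
I(f, T) = 2 (I(f, T) = -3 + 5 = 2)
d(Q) = 6 - Q (d(Q) = -2*(-3) - Q = 6 - Q)
(11 + ((d(I(1, 3)) + J(0, 0)) - 3))*39 = (11 + (((6 - 1*2) + 0*0) - 3))*39 = (11 + (((6 - 2) + 0) - 3))*39 = (11 + ((4 + 0) - 3))*39 = (11 + (4 - 3))*39 = (11 + 1)*39 = 12*39 = 468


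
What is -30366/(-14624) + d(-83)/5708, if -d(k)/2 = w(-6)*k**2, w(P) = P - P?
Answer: 15183/7312 ≈ 2.0765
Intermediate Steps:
w(P) = 0
d(k) = 0 (d(k) = -0*k**2 = -2*0 = 0)
-30366/(-14624) + d(-83)/5708 = -30366/(-14624) + 0/5708 = -30366*(-1/14624) + 0*(1/5708) = 15183/7312 + 0 = 15183/7312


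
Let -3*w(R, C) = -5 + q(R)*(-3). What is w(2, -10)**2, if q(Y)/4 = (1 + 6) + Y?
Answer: 12769/9 ≈ 1418.8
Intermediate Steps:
q(Y) = 28 + 4*Y (q(Y) = 4*((1 + 6) + Y) = 4*(7 + Y) = 28 + 4*Y)
w(R, C) = 89/3 + 4*R (w(R, C) = -(-5 + (28 + 4*R)*(-3))/3 = -(-5 + (-84 - 12*R))/3 = -(-89 - 12*R)/3 = 89/3 + 4*R)
w(2, -10)**2 = (89/3 + 4*2)**2 = (89/3 + 8)**2 = (113/3)**2 = 12769/9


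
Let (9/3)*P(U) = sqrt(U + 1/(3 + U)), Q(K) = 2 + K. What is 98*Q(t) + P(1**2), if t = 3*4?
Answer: 1372 + sqrt(5)/6 ≈ 1372.4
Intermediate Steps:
t = 12
P(U) = sqrt(U + 1/(3 + U))/3
98*Q(t) + P(1**2) = 98*(2 + 12) + sqrt((1 + 1**2*(3 + 1**2))/(3 + 1**2))/3 = 98*14 + sqrt((1 + 1*(3 + 1))/(3 + 1))/3 = 1372 + sqrt((1 + 1*4)/4)/3 = 1372 + sqrt((1 + 4)/4)/3 = 1372 + sqrt((1/4)*5)/3 = 1372 + sqrt(5/4)/3 = 1372 + (sqrt(5)/2)/3 = 1372 + sqrt(5)/6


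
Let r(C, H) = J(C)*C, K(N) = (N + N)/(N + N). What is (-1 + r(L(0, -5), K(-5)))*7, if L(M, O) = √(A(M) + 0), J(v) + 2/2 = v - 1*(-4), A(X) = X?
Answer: -7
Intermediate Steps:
J(v) = 3 + v (J(v) = -1 + (v - 1*(-4)) = -1 + (v + 4) = -1 + (4 + v) = 3 + v)
K(N) = 1 (K(N) = (2*N)/((2*N)) = (2*N)*(1/(2*N)) = 1)
L(M, O) = √M (L(M, O) = √(M + 0) = √M)
r(C, H) = C*(3 + C) (r(C, H) = (3 + C)*C = C*(3 + C))
(-1 + r(L(0, -5), K(-5)))*7 = (-1 + √0*(3 + √0))*7 = (-1 + 0*(3 + 0))*7 = (-1 + 0*3)*7 = (-1 + 0)*7 = -1*7 = -7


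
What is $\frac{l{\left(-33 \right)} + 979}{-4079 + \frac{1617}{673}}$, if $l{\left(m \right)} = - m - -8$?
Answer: $- \frac{68646}{274355} \approx -0.25021$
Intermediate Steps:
$l{\left(m \right)} = 8 - m$ ($l{\left(m \right)} = - m + 8 = 8 - m$)
$\frac{l{\left(-33 \right)} + 979}{-4079 + \frac{1617}{673}} = \frac{\left(8 - -33\right) + 979}{-4079 + \frac{1617}{673}} = \frac{\left(8 + 33\right) + 979}{-4079 + 1617 \cdot \frac{1}{673}} = \frac{41 + 979}{-4079 + \frac{1617}{673}} = \frac{1020}{- \frac{2743550}{673}} = 1020 \left(- \frac{673}{2743550}\right) = - \frac{68646}{274355}$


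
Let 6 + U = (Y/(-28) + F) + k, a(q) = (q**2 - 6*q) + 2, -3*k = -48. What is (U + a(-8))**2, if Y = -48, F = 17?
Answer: 998001/49 ≈ 20367.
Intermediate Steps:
k = 16 (k = -1/3*(-48) = 16)
a(q) = 2 + q**2 - 6*q
U = 201/7 (U = -6 + ((-48/(-28) + 17) + 16) = -6 + ((-48*(-1/28) + 17) + 16) = -6 + ((12/7 + 17) + 16) = -6 + (131/7 + 16) = -6 + 243/7 = 201/7 ≈ 28.714)
(U + a(-8))**2 = (201/7 + (2 + (-8)**2 - 6*(-8)))**2 = (201/7 + (2 + 64 + 48))**2 = (201/7 + 114)**2 = (999/7)**2 = 998001/49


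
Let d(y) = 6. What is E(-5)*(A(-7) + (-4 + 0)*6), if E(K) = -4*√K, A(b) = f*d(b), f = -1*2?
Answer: 144*I*√5 ≈ 321.99*I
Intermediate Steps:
f = -2
A(b) = -12 (A(b) = -2*6 = -12)
E(-5)*(A(-7) + (-4 + 0)*6) = (-4*I*√5)*(-12 + (-4 + 0)*6) = (-4*I*√5)*(-12 - 4*6) = (-4*I*√5)*(-12 - 24) = -4*I*√5*(-36) = 144*I*√5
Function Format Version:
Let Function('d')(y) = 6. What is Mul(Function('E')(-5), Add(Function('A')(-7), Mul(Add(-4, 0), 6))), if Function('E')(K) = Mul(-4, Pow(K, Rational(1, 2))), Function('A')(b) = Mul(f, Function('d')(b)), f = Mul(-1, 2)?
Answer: Mul(144, I, Pow(5, Rational(1, 2))) ≈ Mul(321.99, I)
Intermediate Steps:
f = -2
Function('A')(b) = -12 (Function('A')(b) = Mul(-2, 6) = -12)
Mul(Function('E')(-5), Add(Function('A')(-7), Mul(Add(-4, 0), 6))) = Mul(Mul(-4, Pow(-5, Rational(1, 2))), Add(-12, Mul(Add(-4, 0), 6))) = Mul(Mul(-4, Mul(I, Pow(5, Rational(1, 2)))), Add(-12, Mul(-4, 6))) = Mul(Mul(-4, I, Pow(5, Rational(1, 2))), Add(-12, -24)) = Mul(Mul(-4, I, Pow(5, Rational(1, 2))), -36) = Mul(144, I, Pow(5, Rational(1, 2)))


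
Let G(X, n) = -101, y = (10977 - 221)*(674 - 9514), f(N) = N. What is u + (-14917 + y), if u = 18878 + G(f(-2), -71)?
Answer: -95079180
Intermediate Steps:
y = -95083040 (y = 10756*(-8840) = -95083040)
u = 18777 (u = 18878 - 101 = 18777)
u + (-14917 + y) = 18777 + (-14917 - 95083040) = 18777 - 95097957 = -95079180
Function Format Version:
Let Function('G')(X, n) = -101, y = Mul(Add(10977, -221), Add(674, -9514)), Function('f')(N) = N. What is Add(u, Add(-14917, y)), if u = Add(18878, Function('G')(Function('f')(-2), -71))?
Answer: -95079180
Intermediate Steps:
y = -95083040 (y = Mul(10756, -8840) = -95083040)
u = 18777 (u = Add(18878, -101) = 18777)
Add(u, Add(-14917, y)) = Add(18777, Add(-14917, -95083040)) = Add(18777, -95097957) = -95079180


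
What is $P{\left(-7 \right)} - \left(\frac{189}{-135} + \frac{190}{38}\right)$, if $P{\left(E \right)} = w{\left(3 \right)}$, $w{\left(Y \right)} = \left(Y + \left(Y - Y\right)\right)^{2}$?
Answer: $\frac{27}{5} \approx 5.4$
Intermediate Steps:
$w{\left(Y \right)} = Y^{2}$ ($w{\left(Y \right)} = \left(Y + 0\right)^{2} = Y^{2}$)
$P{\left(E \right)} = 9$ ($P{\left(E \right)} = 3^{2} = 9$)
$P{\left(-7 \right)} - \left(\frac{189}{-135} + \frac{190}{38}\right) = 9 - \left(\frac{189}{-135} + \frac{190}{38}\right) = 9 - \left(189 \left(- \frac{1}{135}\right) + 190 \cdot \frac{1}{38}\right) = 9 - \left(- \frac{7}{5} + 5\right) = 9 - \frac{18}{5} = \frac{27}{5}$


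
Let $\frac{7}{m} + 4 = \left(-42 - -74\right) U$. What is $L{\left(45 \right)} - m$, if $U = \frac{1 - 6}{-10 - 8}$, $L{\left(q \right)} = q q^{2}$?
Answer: $\frac{4009437}{44} \approx 91124.0$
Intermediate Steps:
$L{\left(q \right)} = q^{3}$
$U = \frac{5}{18}$ ($U = - \frac{5}{-18} = \left(-5\right) \left(- \frac{1}{18}\right) = \frac{5}{18} \approx 0.27778$)
$m = \frac{63}{44}$ ($m = \frac{7}{-4 + \left(-42 - -74\right) \frac{5}{18}} = \frac{7}{-4 + \left(-42 + 74\right) \frac{5}{18}} = \frac{7}{-4 + 32 \cdot \frac{5}{18}} = \frac{7}{-4 + \frac{80}{9}} = \frac{7}{\frac{44}{9}} = 7 \cdot \frac{9}{44} = \frac{63}{44} \approx 1.4318$)
$L{\left(45 \right)} - m = 45^{3} - \frac{63}{44} = 91125 - \frac{63}{44} = \frac{4009437}{44}$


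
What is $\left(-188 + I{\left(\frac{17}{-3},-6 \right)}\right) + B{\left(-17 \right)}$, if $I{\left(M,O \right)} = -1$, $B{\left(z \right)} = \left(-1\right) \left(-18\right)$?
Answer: $-171$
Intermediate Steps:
$B{\left(z \right)} = 18$
$\left(-188 + I{\left(\frac{17}{-3},-6 \right)}\right) + B{\left(-17 \right)} = \left(-188 - 1\right) + 18 = -189 + 18 = -171$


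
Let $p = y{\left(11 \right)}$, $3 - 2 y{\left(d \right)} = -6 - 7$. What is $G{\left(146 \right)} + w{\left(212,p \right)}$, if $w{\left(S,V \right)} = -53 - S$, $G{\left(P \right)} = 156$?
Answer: $-109$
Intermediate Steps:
$y{\left(d \right)} = 8$ ($y{\left(d \right)} = \frac{3}{2} - \frac{-6 - 7}{2} = \frac{3}{2} - - \frac{13}{2} = \frac{3}{2} + \frac{13}{2} = 8$)
$p = 8$
$G{\left(146 \right)} + w{\left(212,p \right)} = 156 - 265 = -109$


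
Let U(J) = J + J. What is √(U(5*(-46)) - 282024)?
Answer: 2*I*√70621 ≈ 531.49*I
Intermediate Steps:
U(J) = 2*J
√(U(5*(-46)) - 282024) = √(2*(5*(-46)) - 282024) = √(2*(-230) - 282024) = √(-460 - 282024) = √(-282484) = 2*I*√70621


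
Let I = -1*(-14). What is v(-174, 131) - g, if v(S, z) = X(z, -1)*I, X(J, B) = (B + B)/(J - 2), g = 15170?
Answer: -1956958/129 ≈ -15170.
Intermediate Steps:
X(J, B) = 2*B/(-2 + J) (X(J, B) = (2*B)/(-2 + J) = 2*B/(-2 + J))
I = 14
v(S, z) = -28/(-2 + z) (v(S, z) = (2*(-1)/(-2 + z))*14 = -2/(-2 + z)*14 = -28/(-2 + z))
v(-174, 131) - g = -28/(-2 + 131) - 1*15170 = -28/129 - 15170 = -1956958/129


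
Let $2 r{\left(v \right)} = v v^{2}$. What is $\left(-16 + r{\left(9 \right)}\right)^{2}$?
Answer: $\frac{485809}{4} \approx 1.2145 \cdot 10^{5}$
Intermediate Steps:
$r{\left(v \right)} = \frac{v^{3}}{2}$ ($r{\left(v \right)} = \frac{v v^{2}}{2} = \frac{v^{3}}{2}$)
$\left(-16 + r{\left(9 \right)}\right)^{2} = \left(-16 + \frac{9^{3}}{2}\right)^{2} = \left(-16 + \frac{1}{2} \cdot 729\right)^{2} = \left(-16 + \frac{729}{2}\right)^{2} = \left(\frac{697}{2}\right)^{2} = \frac{485809}{4}$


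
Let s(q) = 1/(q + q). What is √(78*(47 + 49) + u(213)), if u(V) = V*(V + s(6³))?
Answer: √7611479/12 ≈ 229.91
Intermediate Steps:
s(q) = 1/(2*q)
u(V) = V*(1/432 + V) (u(V) = V*(V + 1/(2*(6³))) = V*(V + (½)/216) = V*(V + (½)*(1/216)) = V*(V + 1/432) = V*(1/432 + V))
√(78*(47 + 49) + u(213)) = √(78*(47 + 49) + 213*(1/432 + 213)) = √(78*96 + 213*(92017/432)) = √(7488 + 6533207/144) = √(7611479/144) = √7611479/12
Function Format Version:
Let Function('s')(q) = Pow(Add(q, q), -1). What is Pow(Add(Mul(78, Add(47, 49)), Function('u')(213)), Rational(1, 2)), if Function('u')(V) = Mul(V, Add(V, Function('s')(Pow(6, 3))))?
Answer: Mul(Rational(1, 12), Pow(7611479, Rational(1, 2))) ≈ 229.91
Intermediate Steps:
Function('s')(q) = Mul(Rational(1, 2), Pow(q, -1)) (Function('s')(q) = Pow(Mul(2, q), -1) = Mul(Rational(1, 2), Pow(q, -1)))
Function('u')(V) = Mul(V, Add(Rational(1, 432), V)) (Function('u')(V) = Mul(V, Add(V, Mul(Rational(1, 2), Pow(Pow(6, 3), -1)))) = Mul(V, Add(V, Mul(Rational(1, 2), Pow(216, -1)))) = Mul(V, Add(V, Mul(Rational(1, 2), Rational(1, 216)))) = Mul(V, Add(V, Rational(1, 432))) = Mul(V, Add(Rational(1, 432), V)))
Pow(Add(Mul(78, Add(47, 49)), Function('u')(213)), Rational(1, 2)) = Pow(Add(Mul(78, Add(47, 49)), Mul(213, Add(Rational(1, 432), 213))), Rational(1, 2)) = Pow(Add(Mul(78, 96), Mul(213, Rational(92017, 432))), Rational(1, 2)) = Pow(Add(7488, Rational(6533207, 144)), Rational(1, 2)) = Pow(Rational(7611479, 144), Rational(1, 2)) = Mul(Rational(1, 12), Pow(7611479, Rational(1, 2)))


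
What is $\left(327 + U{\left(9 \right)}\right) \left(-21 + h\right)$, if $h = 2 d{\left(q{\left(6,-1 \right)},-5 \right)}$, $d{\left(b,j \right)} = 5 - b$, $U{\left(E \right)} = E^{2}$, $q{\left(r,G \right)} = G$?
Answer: $-3672$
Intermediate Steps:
$h = 12$ ($h = 2 \left(5 - -1\right) = 2 \left(5 + 1\right) = 2 \cdot 6 = 12$)
$\left(327 + U{\left(9 \right)}\right) \left(-21 + h\right) = \left(327 + 9^{2}\right) \left(-21 + 12\right) = \left(327 + 81\right) \left(-9\right) = 408 \left(-9\right) = -3672$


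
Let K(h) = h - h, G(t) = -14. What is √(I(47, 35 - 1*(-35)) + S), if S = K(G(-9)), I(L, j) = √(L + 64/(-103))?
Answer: 103^(¾)*4777^(¼)/103 ≈ 2.6096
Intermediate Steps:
K(h) = 0
I(L, j) = √(-64/103 + L) (I(L, j) = √(L + 64*(-1/103)) = √(L - 64/103) = √(-64/103 + L))
S = 0
√(I(47, 35 - 1*(-35)) + S) = √(√(-6592 + 10609*47)/103 + 0) = √(√(-6592 + 498623)/103 + 0) = √(√492031/103 + 0) = √(√492031/103) = 103^(¾)*4777^(¼)/103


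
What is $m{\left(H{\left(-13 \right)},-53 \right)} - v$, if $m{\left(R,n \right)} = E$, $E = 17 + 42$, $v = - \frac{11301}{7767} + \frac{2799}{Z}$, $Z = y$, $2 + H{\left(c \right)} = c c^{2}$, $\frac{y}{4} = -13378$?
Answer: $\frac{8382837827}{138542568} \approx 60.507$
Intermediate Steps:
$y = -53512$ ($y = 4 \left(-13378\right) = -53512$)
$H{\left(c \right)} = -2 + c^{3}$ ($H{\left(c \right)} = -2 + c c^{2} = -2 + c^{3}$)
$Z = -53512$
$v = - \frac{208826315}{138542568}$ ($v = - \frac{11301}{7767} + \frac{2799}{-53512} = \left(-11301\right) \frac{1}{7767} + 2799 \left(- \frac{1}{53512}\right) = - \frac{3767}{2589} - \frac{2799}{53512} = - \frac{208826315}{138542568} \approx -1.5073$)
$E = 59$
$m{\left(R,n \right)} = 59$
$m{\left(H{\left(-13 \right)},-53 \right)} - v = 59 - - \frac{208826315}{138542568} = 59 + \frac{208826315}{138542568} = \frac{8382837827}{138542568}$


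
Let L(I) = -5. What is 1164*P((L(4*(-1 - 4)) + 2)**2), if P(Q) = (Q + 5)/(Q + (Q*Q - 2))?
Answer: 2037/11 ≈ 185.18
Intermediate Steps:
P(Q) = (5 + Q)/(-2 + Q + Q**2) (P(Q) = (5 + Q)/(Q + (Q**2 - 2)) = (5 + Q)/(Q + (-2 + Q**2)) = (5 + Q)/(-2 + Q + Q**2))
1164*P((L(4*(-1 - 4)) + 2)**2) = 1164*((5 + (-5 + 2)**2)/(-2 + (-5 + 2)**2 + ((-5 + 2)**2)**2)) = 1164*((5 + (-3)**2)/(-2 + (-3)**2 + ((-3)**2)**2)) = 1164*((5 + 9)/(-2 + 9 + 9**2)) = 1164*(14/(-2 + 9 + 81)) = 1164*(14/88) = 1164*((1/88)*14) = 1164*(7/44) = 2037/11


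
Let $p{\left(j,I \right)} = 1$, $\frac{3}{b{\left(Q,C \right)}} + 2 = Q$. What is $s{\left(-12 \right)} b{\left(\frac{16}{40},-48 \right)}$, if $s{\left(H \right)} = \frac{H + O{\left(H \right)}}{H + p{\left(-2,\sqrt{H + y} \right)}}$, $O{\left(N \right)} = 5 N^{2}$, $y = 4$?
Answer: $\frac{2655}{22} \approx 120.68$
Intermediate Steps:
$b{\left(Q,C \right)} = \frac{3}{-2 + Q}$
$s{\left(H \right)} = \frac{H + 5 H^{2}}{1 + H}$ ($s{\left(H \right)} = \frac{H + 5 H^{2}}{H + 1} = \frac{H + 5 H^{2}}{1 + H}$)
$s{\left(-12 \right)} b{\left(\frac{16}{40},-48 \right)} = - \frac{12 \left(1 + 5 \left(-12\right)\right)}{1 - 12} \frac{3}{-2 + \frac{16}{40}} = - \frac{12 \left(1 - 60\right)}{-11} \frac{3}{-2 + 16 \cdot \frac{1}{40}} = \left(-12\right) \left(- \frac{1}{11}\right) \left(-59\right) \frac{3}{-2 + \frac{2}{5}} = - \frac{708 \frac{3}{- \frac{8}{5}}}{11} = - \frac{708 \cdot 3 \left(- \frac{5}{8}\right)}{11} = \left(- \frac{708}{11}\right) \left(- \frac{15}{8}\right) = \frac{2655}{22}$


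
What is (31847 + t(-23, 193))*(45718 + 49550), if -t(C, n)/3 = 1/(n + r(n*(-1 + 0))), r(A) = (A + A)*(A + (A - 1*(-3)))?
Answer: 449126053122072/148031 ≈ 3.0340e+9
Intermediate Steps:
r(A) = 2*A*(3 + 2*A) (r(A) = (2*A)*(A + (A + 3)) = (2*A)*(A + (3 + A)) = (2*A)*(3 + 2*A) = 2*A*(3 + 2*A))
t(C, n) = -3/(n - 2*n*(3 - 2*n)) (t(C, n) = -3/(n + 2*(n*(-1 + 0))*(3 + 2*(n*(-1 + 0)))) = -3/(n + 2*(n*(-1))*(3 + 2*(n*(-1)))) = -3/(n + 2*(-n)*(3 + 2*(-n))) = -3/(n + 2*(-n)*(3 - 2*n)) = -3/(n - 2*n*(3 - 2*n)))
(31847 + t(-23, 193))*(45718 + 49550) = (31847 - 3/(193*(-5 + 4*193)))*(45718 + 49550) = (31847 - 3*1/193/(-5 + 772))*95268 = (31847 - 3*1/193/767)*95268 = (31847 - 3*1/193*1/767)*95268 = (31847 - 3/148031)*95268 = (4714343254/148031)*95268 = 449126053122072/148031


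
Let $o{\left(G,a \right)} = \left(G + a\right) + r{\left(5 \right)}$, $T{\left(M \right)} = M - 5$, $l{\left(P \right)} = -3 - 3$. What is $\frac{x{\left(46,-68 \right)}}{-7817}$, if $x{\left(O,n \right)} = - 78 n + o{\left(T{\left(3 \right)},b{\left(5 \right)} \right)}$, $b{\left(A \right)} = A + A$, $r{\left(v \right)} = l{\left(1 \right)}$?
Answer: $- \frac{5306}{7817} \approx -0.67878$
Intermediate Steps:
$l{\left(P \right)} = -6$ ($l{\left(P \right)} = -3 - 3 = -6$)
$r{\left(v \right)} = -6$
$b{\left(A \right)} = 2 A$
$T{\left(M \right)} = -5 + M$
$o{\left(G,a \right)} = -6 + G + a$ ($o{\left(G,a \right)} = \left(G + a\right) - 6 = -6 + G + a$)
$x{\left(O,n \right)} = 2 - 78 n$ ($x{\left(O,n \right)} = - 78 n + \left(-6 + \left(-5 + 3\right) + 2 \cdot 5\right) = - 78 n - -2 = - 78 n + 2 = 2 - 78 n$)
$\frac{x{\left(46,-68 \right)}}{-7817} = \frac{2 - -5304}{-7817} = \left(2 + 5304\right) \left(- \frac{1}{7817}\right) = 5306 \left(- \frac{1}{7817}\right) = - \frac{5306}{7817}$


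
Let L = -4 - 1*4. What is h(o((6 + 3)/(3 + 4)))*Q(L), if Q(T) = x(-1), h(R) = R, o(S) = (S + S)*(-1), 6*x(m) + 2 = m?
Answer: 9/7 ≈ 1.2857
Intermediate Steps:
x(m) = -1/3 + m/6
o(S) = -2*S (o(S) = (2*S)*(-1) = -2*S)
L = -8 (L = -4 - 4 = -8)
Q(T) = -1/2 (Q(T) = -1/3 + (1/6)*(-1) = -1/3 - 1/6 = -1/2)
h(o((6 + 3)/(3 + 4)))*Q(L) = -2*(6 + 3)/(3 + 4)*(-1/2) = -18/7*(-1/2) = 9/7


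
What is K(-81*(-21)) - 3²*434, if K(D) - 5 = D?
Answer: -2200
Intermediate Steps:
K(D) = 5 + D
K(-81*(-21)) - 3²*434 = (5 - 81*(-21)) - 3²*434 = (5 + 1701) - 9*434 = 1706 - 1*3906 = 1706 - 3906 = -2200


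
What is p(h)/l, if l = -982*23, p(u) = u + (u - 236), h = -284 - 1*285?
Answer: 687/11293 ≈ 0.060834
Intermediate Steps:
h = -569 (h = -284 - 285 = -569)
p(u) = -236 + 2*u (p(u) = u + (-236 + u) = -236 + 2*u)
l = -22586
p(h)/l = (-236 + 2*(-569))/(-22586) = (-236 - 1138)*(-1/22586) = -1374*(-1/22586) = 687/11293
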